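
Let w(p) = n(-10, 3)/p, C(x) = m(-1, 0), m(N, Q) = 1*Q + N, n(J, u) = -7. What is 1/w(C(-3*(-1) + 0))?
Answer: ⅐ ≈ 0.14286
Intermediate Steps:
m(N, Q) = N + Q (m(N, Q) = Q + N = N + Q)
C(x) = -1 (C(x) = -1 + 0 = -1)
w(p) = -7/p
1/w(C(-3*(-1) + 0)) = 1/(-7/(-1)) = 1/(-7*(-1)) = 1/7 = ⅐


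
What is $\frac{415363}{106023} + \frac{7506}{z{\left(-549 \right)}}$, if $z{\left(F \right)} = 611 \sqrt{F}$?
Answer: $\frac{415363}{106023} - \frac{2502 i \sqrt{61}}{37271} \approx 3.9177 - 0.5243 i$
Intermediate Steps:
$\frac{415363}{106023} + \frac{7506}{z{\left(-549 \right)}} = \frac{415363}{106023} + \frac{7506}{611 \sqrt{-549}} = 415363 \cdot \frac{1}{106023} + \frac{7506}{611 \cdot 3 i \sqrt{61}} = \frac{415363}{106023} + \frac{7506}{1833 i \sqrt{61}} = \frac{415363}{106023} + 7506 \left(- \frac{i \sqrt{61}}{111813}\right) = \frac{415363}{106023} - \frac{2502 i \sqrt{61}}{37271}$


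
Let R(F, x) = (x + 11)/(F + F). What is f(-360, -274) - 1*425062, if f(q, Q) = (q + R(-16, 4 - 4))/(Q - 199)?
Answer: -6433726901/15136 ≈ -4.2506e+5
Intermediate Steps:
R(F, x) = (11 + x)/(2*F) (R(F, x) = (11 + x)/((2*F)) = (11 + x)*(1/(2*F)) = (11 + x)/(2*F))
f(q, Q) = (-11/32 + q)/(-199 + Q) (f(q, Q) = (q + (1/2)*(11 + (4 - 4))/(-16))/(Q - 199) = (q + (1/2)*(-1/16)*(11 + 0))/(-199 + Q) = (q + (1/2)*(-1/16)*11)/(-199 + Q) = (q - 11/32)/(-199 + Q) = (-11/32 + q)/(-199 + Q))
f(-360, -274) - 1*425062 = (-11/32 - 360)/(-199 - 274) - 1*425062 = -11531/32/(-473) - 425062 = -1/473*(-11531/32) - 425062 = 11531/15136 - 425062 = -6433726901/15136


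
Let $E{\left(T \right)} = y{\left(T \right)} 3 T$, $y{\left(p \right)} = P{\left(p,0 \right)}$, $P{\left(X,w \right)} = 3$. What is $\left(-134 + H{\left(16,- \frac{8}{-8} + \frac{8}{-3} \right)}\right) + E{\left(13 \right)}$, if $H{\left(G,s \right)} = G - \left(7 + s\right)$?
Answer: $- \frac{19}{3} \approx -6.3333$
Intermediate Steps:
$y{\left(p \right)} = 3$
$H{\left(G,s \right)} = -7 + G - s$
$E{\left(T \right)} = 9 T$ ($E{\left(T \right)} = 3 \cdot 3 T = 9 T$)
$\left(-134 + H{\left(16,- \frac{8}{-8} + \frac{8}{-3} \right)}\right) + E{\left(13 \right)} = \left(-134 - \left(-9 + 1 - \frac{8}{3}\right)\right) + 9 \cdot 13 = \left(-134 - \left(-9 + 1 - \frac{8}{3}\right)\right) + 117 = \left(-134 - - \frac{32}{3}\right) + 117 = \left(-134 + \left(-7 + 16 + \frac{5}{3}\right)\right) + 117 = \left(-134 + \frac{32}{3}\right) + 117 = - \frac{370}{3} + 117 = - \frac{19}{3}$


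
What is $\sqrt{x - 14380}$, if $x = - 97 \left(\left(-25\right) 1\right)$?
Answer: $i \sqrt{11955} \approx 109.34 i$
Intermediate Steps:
$x = 2425$ ($x = \left(-97\right) \left(-25\right) = 2425$)
$\sqrt{x - 14380} = \sqrt{2425 - 14380} = \sqrt{-11955} = i \sqrt{11955}$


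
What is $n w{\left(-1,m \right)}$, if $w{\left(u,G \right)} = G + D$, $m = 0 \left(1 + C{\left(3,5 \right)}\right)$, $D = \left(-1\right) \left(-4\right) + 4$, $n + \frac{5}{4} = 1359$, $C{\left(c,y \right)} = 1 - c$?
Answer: $10862$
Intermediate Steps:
$n = \frac{5431}{4}$ ($n = - \frac{5}{4} + 1359 = \frac{5431}{4} \approx 1357.8$)
$D = 8$ ($D = 4 + 4 = 8$)
$m = 0$ ($m = 0 \left(1 + \left(1 - 3\right)\right) = 0 \left(1 - 2\right) = 0 \left(-1\right) = 0$)
$w{\left(u,G \right)} = 8 + G$ ($w{\left(u,G \right)} = G + 8 = 8 + G$)
$n w{\left(-1,m \right)} = \frac{5431 \left(8 + 0\right)}{4} = \frac{5431}{4} \cdot 8 = 10862$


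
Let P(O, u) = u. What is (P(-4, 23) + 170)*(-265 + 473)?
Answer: 40144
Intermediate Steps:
(P(-4, 23) + 170)*(-265 + 473) = (23 + 170)*(-265 + 473) = 193*208 = 40144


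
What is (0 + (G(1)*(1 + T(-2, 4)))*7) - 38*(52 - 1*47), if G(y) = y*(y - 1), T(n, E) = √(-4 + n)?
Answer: -190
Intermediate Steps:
G(y) = y*(-1 + y)
(0 + (G(1)*(1 + T(-2, 4)))*7) - 38*(52 - 1*47) = (0 + ((1*(-1 + 1))*(1 + √(-4 - 2)))*7) - 38*(52 - 1*47) = (0 + ((1*0)*(1 + √(-6)))*7) - 38*(52 - 47) = (0 + (0*(1 + I*√6))*7) - 38*5 = (0 + 0*7) - 190 = (0 + 0) - 190 = 0 - 190 = -190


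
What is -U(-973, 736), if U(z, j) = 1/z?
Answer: 1/973 ≈ 0.0010277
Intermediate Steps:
-U(-973, 736) = -1/(-973) = -1*(-1/973) = 1/973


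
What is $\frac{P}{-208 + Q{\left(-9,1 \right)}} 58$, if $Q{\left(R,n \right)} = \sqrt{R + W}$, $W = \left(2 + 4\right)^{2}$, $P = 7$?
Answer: $- \frac{84448}{43237} - \frac{1218 \sqrt{3}}{43237} \approx -2.0019$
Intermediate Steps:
$W = 36$ ($W = 6^{2} = 36$)
$Q{\left(R,n \right)} = \sqrt{36 + R}$ ($Q{\left(R,n \right)} = \sqrt{R + 36} = \sqrt{36 + R}$)
$\frac{P}{-208 + Q{\left(-9,1 \right)}} 58 = \frac{1}{-208 + \sqrt{36 - 9}} \cdot 7 \cdot 58 = \frac{1}{-208 + \sqrt{27}} \cdot 7 \cdot 58 = \frac{1}{-208 + 3 \sqrt{3}} \cdot 7 \cdot 58 = \frac{7}{-208 + 3 \sqrt{3}} \cdot 58 = \frac{406}{-208 + 3 \sqrt{3}}$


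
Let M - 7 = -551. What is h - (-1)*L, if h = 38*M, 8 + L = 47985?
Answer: 27305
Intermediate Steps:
L = 47977 (L = -8 + 47985 = 47977)
M = -544 (M = 7 - 551 = -544)
h = -20672 (h = 38*(-544) = -20672)
h - (-1)*L = -20672 - (-1)*47977 = -20672 - 1*(-47977) = -20672 + 47977 = 27305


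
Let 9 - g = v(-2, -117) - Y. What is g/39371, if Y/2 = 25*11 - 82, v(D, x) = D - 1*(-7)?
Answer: 390/39371 ≈ 0.0099058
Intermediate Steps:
v(D, x) = 7 + D (v(D, x) = D + 7 = 7 + D)
Y = 386 (Y = 2*(25*11 - 82) = 2*(275 - 82) = 2*193 = 386)
g = 390 (g = 9 - ((7 - 2) - 1*386) = 9 - (5 - 386) = 9 - 1*(-381) = 9 + 381 = 390)
g/39371 = 390/39371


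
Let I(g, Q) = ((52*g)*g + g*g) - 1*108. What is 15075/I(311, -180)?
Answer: 3015/1025221 ≈ 0.0029408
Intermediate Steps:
I(g, Q) = -108 + 53*g**2 (I(g, Q) = (52*g**2 + g**2) - 108 = 53*g**2 - 108 = -108 + 53*g**2)
15075/I(311, -180) = 15075/(-108 + 53*311**2) = 15075/(-108 + 53*96721) = 15075/(-108 + 5126213) = 15075/5126105 = 15075*(1/5126105) = 3015/1025221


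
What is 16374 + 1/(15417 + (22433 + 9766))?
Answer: 779664385/47616 ≈ 16374.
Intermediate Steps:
16374 + 1/(15417 + (22433 + 9766)) = 16374 + 1/(15417 + 32199) = 16374 + 1/47616 = 779664385/47616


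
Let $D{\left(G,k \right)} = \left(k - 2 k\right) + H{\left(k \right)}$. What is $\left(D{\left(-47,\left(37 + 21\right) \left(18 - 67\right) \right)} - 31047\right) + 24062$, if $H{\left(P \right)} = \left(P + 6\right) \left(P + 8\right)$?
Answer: $8033081$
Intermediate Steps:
$H{\left(P \right)} = \left(6 + P\right) \left(8 + P\right)$
$D{\left(G,k \right)} = 48 + k^{2} + 13 k$ ($D{\left(G,k \right)} = \left(k - 2 k\right) + \left(48 + k^{2} + 14 k\right) = - k + \left(48 + k^{2} + 14 k\right) = 48 + k^{2} + 13 k$)
$\left(D{\left(-47,\left(37 + 21\right) \left(18 - 67\right) \right)} - 31047\right) + 24062 = \left(\left(48 + \left(\left(37 + 21\right) \left(18 - 67\right)\right)^{2} + 13 \left(37 + 21\right) \left(18 - 67\right)\right) - 31047\right) + 24062 = \left(\left(48 + \left(58 \left(-49\right)\right)^{2} + 13 \cdot 58 \left(-49\right)\right) - 31047\right) + 24062 = \left(\left(48 + \left(-2842\right)^{2} + 13 \left(-2842\right)\right) - 31047\right) + 24062 = \left(\left(48 + 8076964 - 36946\right) - 31047\right) + 24062 = \left(8040066 - 31047\right) + 24062 = 8009019 + 24062 = 8033081$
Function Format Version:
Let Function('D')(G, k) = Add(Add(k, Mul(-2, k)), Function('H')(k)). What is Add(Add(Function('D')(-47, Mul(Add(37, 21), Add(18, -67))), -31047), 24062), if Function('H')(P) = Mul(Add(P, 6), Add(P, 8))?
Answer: 8033081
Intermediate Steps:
Function('H')(P) = Mul(Add(6, P), Add(8, P))
Function('D')(G, k) = Add(48, Pow(k, 2), Mul(13, k)) (Function('D')(G, k) = Add(Add(k, Mul(-2, k)), Add(48, Pow(k, 2), Mul(14, k))) = Add(Mul(-1, k), Add(48, Pow(k, 2), Mul(14, k))) = Add(48, Pow(k, 2), Mul(13, k)))
Add(Add(Function('D')(-47, Mul(Add(37, 21), Add(18, -67))), -31047), 24062) = Add(Add(Add(48, Pow(Mul(Add(37, 21), Add(18, -67)), 2), Mul(13, Mul(Add(37, 21), Add(18, -67)))), -31047), 24062) = Add(Add(Add(48, Pow(Mul(58, -49), 2), Mul(13, Mul(58, -49))), -31047), 24062) = Add(Add(Add(48, Pow(-2842, 2), Mul(13, -2842)), -31047), 24062) = Add(Add(Add(48, 8076964, -36946), -31047), 24062) = Add(Add(8040066, -31047), 24062) = Add(8009019, 24062) = 8033081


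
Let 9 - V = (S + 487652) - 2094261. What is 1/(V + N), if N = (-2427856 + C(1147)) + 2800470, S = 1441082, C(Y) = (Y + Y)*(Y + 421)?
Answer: 1/4135142 ≈ 2.4183e-7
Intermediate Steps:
C(Y) = 2*Y*(421 + Y) (C(Y) = (2*Y)*(421 + Y) = 2*Y*(421 + Y))
N = 3969606 (N = (-2427856 + 2*1147*(421 + 1147)) + 2800470 = (-2427856 + 2*1147*1568) + 2800470 = (-2427856 + 3596992) + 2800470 = 1169136 + 2800470 = 3969606)
V = 165536 (V = 9 - ((1441082 + 487652) - 2094261) = 9 - (1928734 - 2094261) = 9 - 1*(-165527) = 9 + 165527 = 165536)
1/(V + N) = 1/(165536 + 3969606) = 1/4135142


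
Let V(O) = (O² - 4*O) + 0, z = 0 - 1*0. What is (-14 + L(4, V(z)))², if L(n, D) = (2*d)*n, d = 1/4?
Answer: 144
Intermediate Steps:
d = ¼ (d = 1*(¼) = ¼ ≈ 0.25000)
z = 0 (z = 0 + 0 = 0)
V(O) = O² - 4*O
L(n, D) = n/2 (L(n, D) = (2*(¼))*n = n/2)
(-14 + L(4, V(z)))² = (-14 + (½)*4)² = (-14 + 2)² = (-12)² = 144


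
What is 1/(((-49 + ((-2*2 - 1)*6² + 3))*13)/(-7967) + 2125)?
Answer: 7967/16932813 ≈ 0.00047051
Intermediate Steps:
1/(((-49 + ((-2*2 - 1)*6² + 3))*13)/(-7967) + 2125) = 1/(((-49 + ((-4 - 1)*36 + 3))*13)*(-1/7967) + 2125) = 1/(((-49 + (-5*36 + 3))*13)*(-1/7967) + 2125) = 1/(((-49 + (-180 + 3))*13)*(-1/7967) + 2125) = 1/(((-49 - 177)*13)*(-1/7967) + 2125) = 1/(-226*13*(-1/7967) + 2125) = 1/(-2938*(-1/7967) + 2125) = 1/(2938/7967 + 2125) = 1/(16932813/7967) = 7967/16932813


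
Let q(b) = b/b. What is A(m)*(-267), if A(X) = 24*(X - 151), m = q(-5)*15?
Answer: 871488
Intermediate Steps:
q(b) = 1
m = 15 (m = 1*15 = 15)
A(X) = -3624 + 24*X (A(X) = 24*(-151 + X) = -3624 + 24*X)
A(m)*(-267) = (-3624 + 24*15)*(-267) = (-3624 + 360)*(-267) = -3264*(-267) = 871488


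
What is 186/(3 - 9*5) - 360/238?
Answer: -101/17 ≈ -5.9412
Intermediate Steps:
186/(3 - 9*5) - 360/238 = 186/(3 - 45) - 360*1/238 = 186/(-42) - 180/119 = 186*(-1/42) - 180/119 = -31/7 - 180/119 = -101/17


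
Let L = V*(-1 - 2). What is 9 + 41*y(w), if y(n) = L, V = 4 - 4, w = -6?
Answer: 9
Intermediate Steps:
V = 0
L = 0 (L = 0*(-1 - 2) = 0*(-3) = 0)
y(n) = 0
9 + 41*y(w) = 9 + 41*0 = 9 + 0 = 9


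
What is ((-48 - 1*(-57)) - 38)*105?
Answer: -3045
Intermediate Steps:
((-48 - 1*(-57)) - 38)*105 = ((-48 + 57) - 38)*105 = (9 - 38)*105 = -29*105 = -3045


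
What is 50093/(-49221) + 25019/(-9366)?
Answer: -566877079/153667962 ≈ -3.6890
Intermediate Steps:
50093/(-49221) + 25019/(-9366) = 50093*(-1/49221) + 25019*(-1/9366) = -50093/49221 - 25019/9366 = -566877079/153667962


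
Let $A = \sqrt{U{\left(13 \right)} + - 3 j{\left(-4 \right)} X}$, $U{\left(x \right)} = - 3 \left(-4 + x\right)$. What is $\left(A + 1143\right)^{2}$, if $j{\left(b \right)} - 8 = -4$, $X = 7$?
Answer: $\left(1143 + i \sqrt{111}\right)^{2} \approx 1.3063 \cdot 10^{6} + 2.408 \cdot 10^{4} i$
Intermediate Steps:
$j{\left(b \right)} = 4$ ($j{\left(b \right)} = 8 - 4 = 4$)
$U{\left(x \right)} = 12 - 3 x$
$A = i \sqrt{111}$ ($A = \sqrt{\left(12 - 39\right) + \left(-3\right) 4 \cdot 7} = \sqrt{\left(12 - 39\right) - 84} = \sqrt{-27 - 84} = \sqrt{-111} = i \sqrt{111} \approx 10.536 i$)
$\left(A + 1143\right)^{2} = \left(i \sqrt{111} + 1143\right)^{2} = \left(1143 + i \sqrt{111}\right)^{2}$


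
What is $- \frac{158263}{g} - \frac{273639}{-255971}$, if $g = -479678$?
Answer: $\frac{171769346615}{122783657338} \approx 1.399$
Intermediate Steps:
$- \frac{158263}{g} - \frac{273639}{-255971} = - \frac{158263}{-479678} - \frac{273639}{-255971} = \left(-158263\right) \left(- \frac{1}{479678}\right) - - \frac{273639}{255971} = \frac{158263}{479678} + \frac{273639}{255971} = \frac{171769346615}{122783657338}$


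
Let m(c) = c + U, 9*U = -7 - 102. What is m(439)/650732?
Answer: 1921/2928294 ≈ 0.00065601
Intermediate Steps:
U = -109/9 (U = (-7 - 102)/9 = (⅑)*(-109) = -109/9 ≈ -12.111)
m(c) = -109/9 + c (m(c) = c - 109/9 = -109/9 + c)
m(439)/650732 = (-109/9 + 439)/650732 = (3842/9)*(1/650732) = 1921/2928294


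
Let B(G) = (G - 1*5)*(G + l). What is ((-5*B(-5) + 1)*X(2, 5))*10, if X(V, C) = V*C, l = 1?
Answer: -19900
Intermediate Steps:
B(G) = (1 + G)*(-5 + G) (B(G) = (G - 1*5)*(G + 1) = (G - 5)*(1 + G) = (-5 + G)*(1 + G) = (1 + G)*(-5 + G))
X(V, C) = C*V
((-5*B(-5) + 1)*X(2, 5))*10 = ((-5*(-5 + (-5)² - 4*(-5)) + 1)*(5*2))*10 = ((-5*(-5 + 25 + 20) + 1)*10)*10 = ((-5*40 + 1)*10)*10 = ((-200 + 1)*10)*10 = -199*10*10 = -1990*10 = -19900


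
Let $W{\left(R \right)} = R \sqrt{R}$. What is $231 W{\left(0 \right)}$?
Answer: $0$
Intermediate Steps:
$W{\left(R \right)} = R^{\frac{3}{2}}$
$231 W{\left(0 \right)} = 231 \cdot 0^{\frac{3}{2}} = 231 \cdot 0 = 0$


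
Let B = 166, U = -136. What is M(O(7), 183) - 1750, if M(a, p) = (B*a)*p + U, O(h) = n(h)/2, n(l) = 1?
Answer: 13303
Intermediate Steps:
O(h) = ½ (O(h) = 1/2 = 1*(½) = ½)
M(a, p) = -136 + 166*a*p (M(a, p) = (166*a)*p - 136 = 166*a*p - 136 = -136 + 166*a*p)
M(O(7), 183) - 1750 = (-136 + 166*(½)*183) - 1750 = (-136 + 15189) - 1750 = 15053 - 1750 = 13303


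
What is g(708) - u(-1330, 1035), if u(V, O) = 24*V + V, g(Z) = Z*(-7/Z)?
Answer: 33243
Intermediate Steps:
g(Z) = -7
u(V, O) = 25*V
g(708) - u(-1330, 1035) = -7 - 25*(-1330) = -7 - 1*(-33250) = -7 + 33250 = 33243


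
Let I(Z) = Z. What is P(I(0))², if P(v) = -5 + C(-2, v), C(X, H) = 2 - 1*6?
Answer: 81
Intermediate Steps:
C(X, H) = -4 (C(X, H) = 2 - 6 = -4)
P(v) = -9 (P(v) = -5 - 4 = -9)
P(I(0))² = (-9)² = 81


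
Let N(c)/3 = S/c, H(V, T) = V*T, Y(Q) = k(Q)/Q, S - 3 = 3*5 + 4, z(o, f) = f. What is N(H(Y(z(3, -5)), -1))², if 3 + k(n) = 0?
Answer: 12100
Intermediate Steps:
k(n) = -3 (k(n) = -3 + 0 = -3)
S = 22 (S = 3 + (3*5 + 4) = 3 + (15 + 4) = 3 + 19 = 22)
Y(Q) = -3/Q
H(V, T) = T*V
N(c) = 66/c (N(c) = 3*(22/c) = 66/c)
N(H(Y(z(3, -5)), -1))² = (66/((-(-3)/(-5))))² = (66/((-(-3)*(-1)/5)))² = (66/((-1*⅗)))² = (66/(-⅗))² = (66*(-5/3))² = (-110)² = 12100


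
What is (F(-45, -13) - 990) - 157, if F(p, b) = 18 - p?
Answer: -1084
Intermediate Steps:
(F(-45, -13) - 990) - 157 = ((18 - 1*(-45)) - 990) - 157 = ((18 + 45) - 990) - 157 = (63 - 990) - 157 = -927 - 157 = -1084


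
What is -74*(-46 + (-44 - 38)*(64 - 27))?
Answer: 227920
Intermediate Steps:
-74*(-46 + (-44 - 38)*(64 - 27)) = -74*(-46 - 82*37) = -74*(-46 - 3034) = -74*(-3080) = 227920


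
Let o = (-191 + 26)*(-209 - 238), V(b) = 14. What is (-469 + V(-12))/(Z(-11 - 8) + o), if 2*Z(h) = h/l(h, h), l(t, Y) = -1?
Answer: -910/147529 ≈ -0.0061683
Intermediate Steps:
o = 73755 (o = -165*(-447) = 73755)
Z(h) = -h/2 (Z(h) = (h/(-1))/2 = (h*(-1))/2 = (-h)/2 = -h/2)
(-469 + V(-12))/(Z(-11 - 8) + o) = (-469 + 14)/(-(-11 - 8)/2 + 73755) = -455/(-½*(-19) + 73755) = -455/(19/2 + 73755) = -455/147529/2 = -455*2/147529 = -910/147529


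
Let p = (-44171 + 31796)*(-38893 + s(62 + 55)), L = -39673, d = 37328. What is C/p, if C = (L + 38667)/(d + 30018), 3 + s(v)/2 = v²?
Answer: -503/4800839583375 ≈ -1.0477e-10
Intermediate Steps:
s(v) = -6 + 2*v²
C = -503/33673 (C = (-39673 + 38667)/(37328 + 30018) = -1006/67346 = -1006*1/67346 = -503/33673 ≈ -0.014938)
p = 142572375 (p = (-44171 + 31796)*(-38893 + (-6 + 2*(62 + 55)²)) = -12375*(-38893 + (-6 + 2*117²)) = -12375*(-38893 + (-6 + 2*13689)) = -12375*(-38893 + (-6 + 27378)) = -12375*(-38893 + 27372) = -12375*(-11521) = 142572375)
C/p = -503/33673/142572375 = -503/33673*1/142572375 = -503/4800839583375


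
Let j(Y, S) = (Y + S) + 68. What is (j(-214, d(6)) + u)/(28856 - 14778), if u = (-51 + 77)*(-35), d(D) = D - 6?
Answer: -528/7039 ≈ -0.075011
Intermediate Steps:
d(D) = -6 + D
j(Y, S) = 68 + S + Y (j(Y, S) = (S + Y) + 68 = 68 + S + Y)
u = -910 (u = 26*(-35) = -910)
(j(-214, d(6)) + u)/(28856 - 14778) = ((68 + (-6 + 6) - 214) - 910)/(28856 - 14778) = ((68 + 0 - 214) - 910)/14078 = (-146 - 910)*(1/14078) = -1056*1/14078 = -528/7039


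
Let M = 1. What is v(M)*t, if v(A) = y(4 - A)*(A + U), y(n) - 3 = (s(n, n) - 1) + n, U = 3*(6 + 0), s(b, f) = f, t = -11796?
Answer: -1792992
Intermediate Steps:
U = 18 (U = 3*6 = 18)
y(n) = 2 + 2*n (y(n) = 3 + ((n - 1) + n) = 3 + ((-1 + n) + n) = 3 + (-1 + 2*n) = 2 + 2*n)
v(A) = (10 - 2*A)*(18 + A) (v(A) = (2 + 2*(4 - A))*(A + 18) = (2 + (8 - 2*A))*(18 + A) = (10 - 2*A)*(18 + A))
v(M)*t = -2*(-5 + 1)*(18 + 1)*(-11796) = -2*(-4)*19*(-11796) = 152*(-11796) = -1792992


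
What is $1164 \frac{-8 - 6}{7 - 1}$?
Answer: $-2716$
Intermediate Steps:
$1164 \frac{-8 - 6}{7 - 1} = 1164 \left(- \frac{14}{6}\right) = 1164 \left(\left(-14\right) \frac{1}{6}\right) = 1164 \left(- \frac{7}{3}\right) = -2716$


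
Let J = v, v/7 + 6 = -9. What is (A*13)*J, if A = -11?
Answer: 15015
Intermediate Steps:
v = -105 (v = -42 + 7*(-9) = -42 - 63 = -105)
J = -105
(A*13)*J = -11*13*(-105) = -143*(-105) = 15015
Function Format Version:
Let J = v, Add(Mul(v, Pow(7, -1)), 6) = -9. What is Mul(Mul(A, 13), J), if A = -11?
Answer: 15015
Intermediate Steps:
v = -105 (v = Add(-42, Mul(7, -9)) = Add(-42, -63) = -105)
J = -105
Mul(Mul(A, 13), J) = Mul(Mul(-11, 13), -105) = Mul(-143, -105) = 15015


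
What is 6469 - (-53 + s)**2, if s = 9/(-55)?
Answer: 11018949/3025 ≈ 3642.6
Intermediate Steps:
s = -9/55 (s = 9*(-1/55) = -9/55 ≈ -0.16364)
6469 - (-53 + s)**2 = 6469 - (-53 - 9/55)**2 = 6469 - (-2924/55)**2 = 6469 - 1*8549776/3025 = 6469 - 8549776/3025 = 11018949/3025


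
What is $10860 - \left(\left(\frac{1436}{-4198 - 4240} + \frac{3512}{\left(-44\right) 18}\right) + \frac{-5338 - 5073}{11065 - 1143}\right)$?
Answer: $\frac{4093616188547}{376748262} \approx 10866.0$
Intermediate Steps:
$10860 - \left(\left(\frac{1436}{-4198 - 4240} + \frac{3512}{\left(-44\right) 18}\right) + \frac{-5338 - 5073}{11065 - 1143}\right) = 10860 - \left(\left(\frac{1436}{-4198 - 4240} + \frac{3512}{-792}\right) - \frac{10411}{9922}\right) = 10860 - \left(\left(\frac{1436}{-8438} + 3512 \left(- \frac{1}{792}\right)\right) - \frac{10411}{9922}\right) = 10860 - \left(\left(1436 \left(- \frac{1}{8438}\right) - \frac{439}{99}\right) - \frac{10411}{9922}\right) = 10860 - \left(\left(- \frac{718}{4219} - \frac{439}{99}\right) - \frac{10411}{9922}\right) = 10860 - \left(- \frac{1923223}{417681} - \frac{10411}{9922}\right) = 10860 - - \frac{2130063227}{376748262} = 10860 + \frac{2130063227}{376748262} = \frac{4093616188547}{376748262}$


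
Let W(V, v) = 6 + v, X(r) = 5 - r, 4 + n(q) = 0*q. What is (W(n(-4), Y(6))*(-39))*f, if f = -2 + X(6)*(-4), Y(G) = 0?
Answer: -468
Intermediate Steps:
n(q) = -4 (n(q) = -4 + 0*q = -4 + 0 = -4)
f = 2 (f = -2 + (5 - 1*6)*(-4) = -2 + (5 - 6)*(-4) = -2 - 1*(-4) = -2 + 4 = 2)
(W(n(-4), Y(6))*(-39))*f = ((6 + 0)*(-39))*2 = (6*(-39))*2 = -234*2 = -468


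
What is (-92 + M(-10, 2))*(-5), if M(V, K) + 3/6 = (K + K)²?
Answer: 765/2 ≈ 382.50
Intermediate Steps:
M(V, K) = -½ + 4*K² (M(V, K) = -½ + (K + K)² = -½ + (2*K)² = -½ + 4*K²)
(-92 + M(-10, 2))*(-5) = (-92 + (-½ + 4*2²))*(-5) = (-92 + (-½ + 4*4))*(-5) = (-92 + (-½ + 16))*(-5) = (-92 + 31/2)*(-5) = -153/2*(-5) = 765/2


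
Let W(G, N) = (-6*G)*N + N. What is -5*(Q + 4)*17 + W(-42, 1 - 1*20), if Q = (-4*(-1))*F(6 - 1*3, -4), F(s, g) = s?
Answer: -6167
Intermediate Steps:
W(G, N) = N - 6*G*N (W(G, N) = -6*G*N + N = N - 6*G*N)
Q = 12 (Q = (-4*(-1))*(6 - 1*3) = 4*(6 - 3) = 4*3 = 12)
-5*(Q + 4)*17 + W(-42, 1 - 1*20) = -5*(12 + 4)*17 + (1 - 1*20)*(1 - 6*(-42)) = -5*16*17 + (1 - 20)*(1 + 252) = -80*17 - 19*253 = -1360 - 4807 = -6167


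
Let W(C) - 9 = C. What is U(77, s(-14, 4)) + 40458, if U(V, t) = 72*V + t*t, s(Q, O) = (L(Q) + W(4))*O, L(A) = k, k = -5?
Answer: 47026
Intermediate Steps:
L(A) = -5
W(C) = 9 + C
s(Q, O) = 8*O (s(Q, O) = (-5 + (9 + 4))*O = (-5 + 13)*O = 8*O)
U(V, t) = t² + 72*V (U(V, t) = 72*V + t² = t² + 72*V)
U(77, s(-14, 4)) + 40458 = ((8*4)² + 72*77) + 40458 = (32² + 5544) + 40458 = (1024 + 5544) + 40458 = 6568 + 40458 = 47026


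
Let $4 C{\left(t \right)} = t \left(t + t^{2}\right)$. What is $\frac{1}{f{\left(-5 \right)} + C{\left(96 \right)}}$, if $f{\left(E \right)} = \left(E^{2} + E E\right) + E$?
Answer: $\frac{1}{223533} \approx 4.4736 \cdot 10^{-6}$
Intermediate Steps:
$C{\left(t \right)} = \frac{t \left(t + t^{2}\right)}{4}$
$f{\left(E \right)} = E + 2 E^{2}$ ($f{\left(E \right)} = \left(E^{2} + E^{2}\right) + E = 2 E^{2} + E = E + 2 E^{2}$)
$\frac{1}{f{\left(-5 \right)} + C{\left(96 \right)}} = \frac{1}{- 5 \left(1 + 2 \left(-5\right)\right) + \frac{96^{2} \left(1 + 96\right)}{4}} = \frac{1}{- 5 \left(1 - 10\right) + \frac{1}{4} \cdot 9216 \cdot 97} = \frac{1}{\left(-5\right) \left(-9\right) + 223488} = \frac{1}{45 + 223488} = \frac{1}{223533}$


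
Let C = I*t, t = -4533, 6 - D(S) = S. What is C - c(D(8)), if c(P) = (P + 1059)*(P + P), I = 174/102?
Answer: -59581/17 ≈ -3504.8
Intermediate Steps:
I = 29/17 (I = 174*(1/102) = 29/17 ≈ 1.7059)
D(S) = 6 - S
c(P) = 2*P*(1059 + P) (c(P) = (1059 + P)*(2*P) = 2*P*(1059 + P))
C = -131457/17 (C = (29/17)*(-4533) = -131457/17 ≈ -7732.8)
C - c(D(8)) = -131457/17 - 2*(6 - 1*8)*(1059 + (6 - 1*8)) = -131457/17 - 2*(6 - 8)*(1059 + (6 - 8)) = -131457/17 - 2*(-2)*(1059 - 2) = -131457/17 - 2*(-2)*1057 = -131457/17 - 1*(-4228) = -131457/17 + 4228 = -59581/17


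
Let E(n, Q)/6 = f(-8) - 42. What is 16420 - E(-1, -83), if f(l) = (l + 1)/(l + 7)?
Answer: 16630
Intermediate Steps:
f(l) = (1 + l)/(7 + l)
E(n, Q) = -210 (E(n, Q) = 6*((1 - 8)/(7 - 8) - 42) = 6*(-7/(-1) - 42) = 6*(-1*(-7) - 42) = 6*(7 - 42) = 6*(-35) = -210)
16420 - E(-1, -83) = 16420 - 1*(-210) = 16420 + 210 = 16630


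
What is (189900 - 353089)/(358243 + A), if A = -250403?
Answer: -163189/107840 ≈ -1.5133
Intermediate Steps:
(189900 - 353089)/(358243 + A) = (189900 - 353089)/(358243 - 250403) = -163189/107840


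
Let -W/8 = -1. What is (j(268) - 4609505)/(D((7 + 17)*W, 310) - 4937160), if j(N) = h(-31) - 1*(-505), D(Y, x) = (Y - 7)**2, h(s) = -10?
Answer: 921802/980587 ≈ 0.94005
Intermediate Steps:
W = 8 (W = -8*(-1) = 8)
D(Y, x) = (-7 + Y)**2
j(N) = 495 (j(N) = -10 - 1*(-505) = -10 + 505 = 495)
(j(268) - 4609505)/(D((7 + 17)*W, 310) - 4937160) = (495 - 4609505)/((-7 + (7 + 17)*8)**2 - 4937160) = -4609010/((-7 + 24*8)**2 - 4937160) = -4609010/((-7 + 192)**2 - 4937160) = -4609010/(185**2 - 4937160) = -4609010/(34225 - 4937160) = -4609010/(-4902935) = -4609010*(-1/4902935) = 921802/980587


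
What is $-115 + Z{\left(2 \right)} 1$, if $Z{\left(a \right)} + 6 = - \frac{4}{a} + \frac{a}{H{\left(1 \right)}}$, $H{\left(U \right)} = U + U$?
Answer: $-122$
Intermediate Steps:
$H{\left(U \right)} = 2 U$
$Z{\left(a \right)} = -6 + \frac{a}{2} - \frac{4}{a}$ ($Z{\left(a \right)} = -6 + \left(- \frac{4}{a} + \frac{a}{2 \cdot 1}\right) = -6 + \left(- \frac{4}{a} + \frac{a}{2}\right) = -6 + \left(\frac{a}{2} - \frac{4}{a}\right) = -6 + \frac{a}{2} - \frac{4}{a}$)
$-115 + Z{\left(2 \right)} 1 = -115 + \left(-6 + \frac{1}{2} \cdot 2 - \frac{4}{2}\right) 1 = -115 + \left(-6 + 1 - 2\right) 1 = -115 - 7 = -122$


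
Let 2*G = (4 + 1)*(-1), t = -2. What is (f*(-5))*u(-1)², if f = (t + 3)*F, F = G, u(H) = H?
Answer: 25/2 ≈ 12.500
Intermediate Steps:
G = -5/2 (G = ((4 + 1)*(-1))/2 = (5*(-1))/2 = (½)*(-5) = -5/2 ≈ -2.5000)
F = -5/2 ≈ -2.5000
f = -5/2 (f = (-2 + 3)*(-5/2) = 1*(-5/2) = -5/2 ≈ -2.5000)
(f*(-5))*u(-1)² = -5/2*(-5)*(-1)² = (25/2)*1 = 25/2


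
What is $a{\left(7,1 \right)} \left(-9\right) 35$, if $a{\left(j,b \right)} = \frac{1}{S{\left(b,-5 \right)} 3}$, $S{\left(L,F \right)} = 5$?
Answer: $-21$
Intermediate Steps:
$a{\left(j,b \right)} = \frac{1}{15}$ ($a{\left(j,b \right)} = \frac{1}{5 \cdot 3} = \frac{1}{15}$)
$a{\left(7,1 \right)} \left(-9\right) 35 = \frac{1}{15} \left(-9\right) 35 = \left(- \frac{3}{5}\right) 35 = -21$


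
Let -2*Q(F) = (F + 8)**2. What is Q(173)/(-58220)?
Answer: 32761/116440 ≈ 0.28136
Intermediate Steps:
Q(F) = -(8 + F)**2/2 (Q(F) = -(F + 8)**2/2 = -(8 + F)**2/2)
Q(173)/(-58220) = -(8 + 173)**2/2/(-58220) = -1/2*181**2*(-1/58220) = -1/2*32761*(-1/58220) = -32761/2*(-1/58220) = 32761/116440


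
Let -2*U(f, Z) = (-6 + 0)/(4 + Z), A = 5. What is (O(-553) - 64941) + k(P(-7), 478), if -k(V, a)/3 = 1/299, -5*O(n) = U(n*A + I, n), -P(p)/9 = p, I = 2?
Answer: -17766885931/273585 ≈ -64941.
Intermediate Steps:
P(p) = -9*p
U(f, Z) = 3/(4 + Z) (U(f, Z) = -(-6 + 0)/(2*(4 + Z)) = -(-3)/(4 + Z) = 3/(4 + Z))
O(n) = -3/(5*(4 + n))
k(V, a) = -3/299
(O(-553) - 64941) + k(P(-7), 478) = (-3/(20 + 5*(-553)) - 64941) - 3/299 = (-3/(20 - 2765) - 64941) - 3/299 = (-3/(-2745) - 64941) - 3/299 = (-3*(-1/2745) - 64941) - 3/299 = (1/915 - 64941) - 3/299 = -59421014/915 - 3/299 = -17766885931/273585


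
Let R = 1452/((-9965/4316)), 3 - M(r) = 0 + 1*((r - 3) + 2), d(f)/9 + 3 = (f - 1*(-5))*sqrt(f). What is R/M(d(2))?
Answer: 194271792/69525805 + 394810416*sqrt(2)/69525805 ≈ 10.825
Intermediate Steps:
d(f) = -27 + 9*sqrt(f)*(5 + f) (d(f) = -27 + 9*((f - 1*(-5))*sqrt(f)) = -27 + 9*((f + 5)*sqrt(f)) = -27 + 9*((5 + f)*sqrt(f)) = -27 + 9*(sqrt(f)*(5 + f)) = -27 + 9*sqrt(f)*(5 + f))
M(r) = 4 - r (M(r) = 3 - (0 + 1*((r - 3) + 2)) = 3 - (0 + 1*((-3 + r) + 2)) = 3 - (0 + 1*(-1 + r)) = 3 - (0 + (-1 + r)) = 3 - (-1 + r) = 3 + (1 - r) = 4 - r)
R = -6266832/9965 (R = 1452/((-9965*1/4316)) = 1452/(-9965/4316) = 1452*(-4316/9965) = -6266832/9965 ≈ -628.88)
R/M(d(2)) = -6266832/(9965*(4 - (-27 + 9*2**(3/2) + 45*sqrt(2)))) = -6266832/(9965*(4 - (-27 + 9*(2*sqrt(2)) + 45*sqrt(2)))) = -6266832/(9965*(4 - (-27 + 18*sqrt(2) + 45*sqrt(2)))) = -6266832/(9965*(4 - (-27 + 63*sqrt(2)))) = -6266832/(9965*(4 + (27 - 63*sqrt(2)))) = -6266832/(9965*(31 - 63*sqrt(2)))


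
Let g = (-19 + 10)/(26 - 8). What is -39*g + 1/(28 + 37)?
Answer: 2537/130 ≈ 19.515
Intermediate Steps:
g = -½ (g = -9/18 = -9*1/18 = -½ ≈ -0.50000)
-39*g + 1/(28 + 37) = -39*(-½) + 1/(28 + 37) = 39/2 + 1/65 = 2537/130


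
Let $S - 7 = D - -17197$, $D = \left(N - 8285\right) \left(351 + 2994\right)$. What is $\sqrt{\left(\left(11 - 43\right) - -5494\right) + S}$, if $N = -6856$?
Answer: $i \sqrt{50623979} \approx 7115.1 i$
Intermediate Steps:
$D = -50646645$ ($D = \left(-6856 - 8285\right) \left(351 + 2994\right) = \left(-15141\right) 3345 = -50646645$)
$S = -50629441$ ($S = 7 - 50629448 = -50629441$)
$\sqrt{\left(\left(11 - 43\right) - -5494\right) + S} = \sqrt{\left(\left(11 - 43\right) - -5494\right) - 50629441} = \sqrt{\left(\left(11 - 43\right) + 5494\right) - 50629441} = \sqrt{\left(-32 + 5494\right) - 50629441} = \sqrt{5462 - 50629441} = \sqrt{-50623979} = i \sqrt{50623979}$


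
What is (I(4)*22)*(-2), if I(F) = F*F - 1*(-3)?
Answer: -836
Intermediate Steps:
I(F) = 3 + F**2 (I(F) = F**2 + 3 = 3 + F**2)
(I(4)*22)*(-2) = ((3 + 4**2)*22)*(-2) = ((3 + 16)*22)*(-2) = (19*22)*(-2) = 418*(-2) = -836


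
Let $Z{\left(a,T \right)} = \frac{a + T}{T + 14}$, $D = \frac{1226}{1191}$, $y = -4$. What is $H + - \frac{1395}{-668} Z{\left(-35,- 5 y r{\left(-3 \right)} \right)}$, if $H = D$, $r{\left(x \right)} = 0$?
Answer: $- \frac{6669289}{1591176} \approx -4.1914$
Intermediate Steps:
$D = \frac{1226}{1191}$ ($D = 1226 \cdot \frac{1}{1191} = \frac{1226}{1191} \approx 1.0294$)
$Z{\left(a,T \right)} = \frac{T + a}{14 + T}$
$H = \frac{1226}{1191} \approx 1.0294$
$H + - \frac{1395}{-668} Z{\left(-35,- 5 y r{\left(-3 \right)} \right)} = \frac{1226}{1191} + - \frac{1395}{-668} \frac{\left(-5\right) \left(-4\right) 0 - 35}{14 + \left(-5\right) \left(-4\right) 0} = \frac{1226}{1191} + \left(-1395\right) \left(- \frac{1}{668}\right) \frac{20 \cdot 0 - 35}{14 + 20 \cdot 0} = \frac{1226}{1191} + \frac{1395 \frac{0 - 35}{14 + 0}}{668} = \frac{1226}{1191} + \frac{1395 \cdot \frac{1}{14} \left(-35\right)}{668} = \frac{1226}{1191} + \frac{1395}{668} \left(- \frac{5}{2}\right) = \frac{1226}{1191} - \frac{6975}{1336} = - \frac{6669289}{1591176}$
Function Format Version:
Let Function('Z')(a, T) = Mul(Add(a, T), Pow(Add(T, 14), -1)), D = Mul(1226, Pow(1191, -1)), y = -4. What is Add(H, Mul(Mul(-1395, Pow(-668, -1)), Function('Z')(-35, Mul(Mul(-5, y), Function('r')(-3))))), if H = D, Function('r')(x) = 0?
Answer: Rational(-6669289, 1591176) ≈ -4.1914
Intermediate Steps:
D = Rational(1226, 1191) (D = Mul(1226, Rational(1, 1191)) = Rational(1226, 1191) ≈ 1.0294)
Function('Z')(a, T) = Mul(Pow(Add(14, T), -1), Add(T, a)) (Function('Z')(a, T) = Mul(Add(T, a), Pow(Add(14, T), -1)) = Mul(Pow(Add(14, T), -1), Add(T, a)))
H = Rational(1226, 1191) ≈ 1.0294
Add(H, Mul(Mul(-1395, Pow(-668, -1)), Function('Z')(-35, Mul(Mul(-5, y), Function('r')(-3))))) = Add(Rational(1226, 1191), Mul(Mul(-1395, Pow(-668, -1)), Mul(Pow(Add(14, Mul(Mul(-5, -4), 0)), -1), Add(Mul(Mul(-5, -4), 0), -35)))) = Add(Rational(1226, 1191), Mul(Mul(-1395, Rational(-1, 668)), Mul(Pow(Add(14, Mul(20, 0)), -1), Add(Mul(20, 0), -35)))) = Add(Rational(1226, 1191), Mul(Rational(1395, 668), Mul(Pow(Add(14, 0), -1), Add(0, -35)))) = Add(Rational(1226, 1191), Mul(Rational(1395, 668), Mul(Pow(14, -1), -35))) = Add(Rational(1226, 1191), Mul(Rational(1395, 668), Mul(Rational(1, 14), -35))) = Add(Rational(1226, 1191), Mul(Rational(1395, 668), Rational(-5, 2))) = Add(Rational(1226, 1191), Rational(-6975, 1336)) = Rational(-6669289, 1591176)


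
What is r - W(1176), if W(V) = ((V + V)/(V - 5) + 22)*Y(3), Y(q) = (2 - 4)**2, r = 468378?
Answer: 548358182/1171 ≈ 4.6828e+5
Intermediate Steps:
Y(q) = 4 (Y(q) = (-2)**2 = 4)
W(V) = 88 + 8*V/(-5 + V) (W(V) = ((V + V)/(V - 5) + 22)*4 = ((2*V)/(-5 + V) + 22)*4 = (2*V/(-5 + V) + 22)*4 = (22 + 2*V/(-5 + V))*4 = 88 + 8*V/(-5 + V))
r - W(1176) = 468378 - 8*(-55 + 12*1176)/(-5 + 1176) = 468378 - 8*(-55 + 14112)/1171 = 468378 - 8*14057/1171 = 468378 - 1*112456/1171 = 468378 - 112456/1171 = 548358182/1171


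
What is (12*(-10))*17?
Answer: -2040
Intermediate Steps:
(12*(-10))*17 = -120*17 = -2040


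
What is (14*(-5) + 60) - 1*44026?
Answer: -44036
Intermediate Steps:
(14*(-5) + 60) - 1*44026 = (-70 + 60) - 44026 = -10 - 44026 = -44036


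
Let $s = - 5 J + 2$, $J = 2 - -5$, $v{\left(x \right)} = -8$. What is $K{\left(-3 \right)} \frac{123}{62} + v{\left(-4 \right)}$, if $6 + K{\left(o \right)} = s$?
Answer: $- \frac{5293}{62} \approx -85.371$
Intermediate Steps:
$J = 7$ ($J = 2 + 5 = 7$)
$s = -33$ ($s = \left(-5\right) 7 + 2 = -35 + 2 = -33$)
$K{\left(o \right)} = -39$ ($K{\left(o \right)} = -6 - 33 = -39$)
$K{\left(-3 \right)} \frac{123}{62} + v{\left(-4 \right)} = - 39 \cdot \frac{123}{62} - 8 = - 39 \cdot 123 \cdot \frac{1}{62} - 8 = \left(-39\right) \frac{123}{62} - 8 = - \frac{4797}{62} - 8 = - \frac{5293}{62}$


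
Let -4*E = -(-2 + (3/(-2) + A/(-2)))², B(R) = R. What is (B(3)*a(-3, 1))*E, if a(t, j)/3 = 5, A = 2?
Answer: 3645/16 ≈ 227.81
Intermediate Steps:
a(t, j) = 15 (a(t, j) = 3*5 = 15)
E = 81/16 (E = -(-1)*(-2 + (3/(-2) + 2/(-2)))²/4 = -(-1)*(-2 + (3*(-½) + 2*(-½)))²/4 = -(-1)*(-2 + (-3/2 - 1))²/4 = -(-1)*(-2 - 5/2)²/4 = -(-1)*(-9/2)²/4 = -(-1)*81/(4*4) = -¼*(-81/4) = 81/16 ≈ 5.0625)
(B(3)*a(-3, 1))*E = (3*15)*(81/16) = 45*(81/16) = 3645/16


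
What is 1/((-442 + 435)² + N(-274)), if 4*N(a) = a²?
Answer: 1/18818 ≈ 5.3141e-5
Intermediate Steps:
N(a) = a²/4
1/((-442 + 435)² + N(-274)) = 1/((-442 + 435)² + (¼)*(-274)²) = 1/((-7)² + (¼)*75076) = 1/(49 + 18769) = 1/18818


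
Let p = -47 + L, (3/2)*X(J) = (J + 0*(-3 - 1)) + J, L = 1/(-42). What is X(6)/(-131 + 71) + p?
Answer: -3301/70 ≈ -47.157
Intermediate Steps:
L = -1/42 ≈ -0.023810
X(J) = 4*J/3 (X(J) = 2*((J + 0*(-3 - 1)) + J)/3 = 2*((J + 0*(-4)) + J)/3 = 2*((J + 0) + J)/3 = 2*(J + J)/3 = 2*(2*J)/3 = 4*J/3)
p = -1975/42 (p = -47 - 1/42 = -1975/42 ≈ -47.024)
X(6)/(-131 + 71) + p = ((4/3)*6)/(-131 + 71) - 1975/42 = 8/(-60) - 1975/42 = 8*(-1/60) - 1975/42 = -2/15 - 1975/42 = -3301/70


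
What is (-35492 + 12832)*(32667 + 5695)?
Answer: -869282920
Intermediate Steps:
(-35492 + 12832)*(32667 + 5695) = -22660*38362 = -869282920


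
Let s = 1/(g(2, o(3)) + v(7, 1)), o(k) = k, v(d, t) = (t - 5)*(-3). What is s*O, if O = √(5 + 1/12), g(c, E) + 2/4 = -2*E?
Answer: √183/33 ≈ 0.40993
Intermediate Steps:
v(d, t) = 15 - 3*t (v(d, t) = (-5 + t)*(-3) = 15 - 3*t)
g(c, E) = -½ - 2*E
O = √183/6 (O = √(5 + 1/12) = √(61/12) = √183/6 ≈ 2.2546)
s = 2/11 (s = 1/((-½ - 2*3) + (15 - 3*1)) = 1/((-½ - 6) + (15 - 3)) = 1/(-13/2 + 12) = 1/(11/2) = 2/11 ≈ 0.18182)
s*O = 2*(√183/6)/11 = √183/33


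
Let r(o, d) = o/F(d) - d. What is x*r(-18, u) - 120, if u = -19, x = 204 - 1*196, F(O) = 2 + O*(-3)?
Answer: 1744/59 ≈ 29.559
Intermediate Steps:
F(O) = 2 - 3*O
x = 8 (x = 204 - 196 = 8)
r(o, d) = -d + o/(2 - 3*d) (r(o, d) = o/(2 - 3*d) - d = -d + o/(2 - 3*d))
x*r(-18, u) - 120 = 8*((-1*(-18) - 1*(-19)*(-2 + 3*(-19)))/(-2 + 3*(-19))) - 120 = 8*((18 - 1*(-19)*(-2 - 57))/(-2 - 57)) - 120 = 8*((18 - 1*(-19)*(-59))/(-59)) - 120 = 8*(-(18 - 1121)/59) - 120 = 8*(-1/59*(-1103)) - 120 = 8*(1103/59) - 120 = 8824/59 - 120 = 1744/59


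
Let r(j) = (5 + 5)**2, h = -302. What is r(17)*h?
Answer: -30200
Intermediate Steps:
r(j) = 100 (r(j) = 10**2 = 100)
r(17)*h = 100*(-302) = -30200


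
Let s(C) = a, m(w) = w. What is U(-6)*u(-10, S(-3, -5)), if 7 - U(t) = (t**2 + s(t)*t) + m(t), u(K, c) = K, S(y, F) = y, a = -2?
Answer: 350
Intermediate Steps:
s(C) = -2
U(t) = 7 + t - t**2 (U(t) = 7 - ((t**2 - 2*t) + t) = 7 - (t**2 - t) = 7 + (t - t**2) = 7 + t - t**2)
U(-6)*u(-10, S(-3, -5)) = (7 - 6 - 1*(-6)**2)*(-10) = (7 - 6 - 1*36)*(-10) = (7 - 6 - 36)*(-10) = -35*(-10) = 350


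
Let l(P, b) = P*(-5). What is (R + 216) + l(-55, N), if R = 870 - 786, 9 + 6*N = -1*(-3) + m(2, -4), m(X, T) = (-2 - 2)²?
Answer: 575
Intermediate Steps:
m(X, T) = 16 (m(X, T) = (-4)² = 16)
N = 5/3 (N = -3/2 + (-1*(-3) + 16)/6 = -3/2 + (3 + 16)/6 = -3/2 + (⅙)*19 = -3/2 + 19/6 = 5/3 ≈ 1.6667)
R = 84
l(P, b) = -5*P
(R + 216) + l(-55, N) = (84 + 216) - 5*(-55) = 300 + 275 = 575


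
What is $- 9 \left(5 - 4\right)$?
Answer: $-9$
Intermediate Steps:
$- 9 \left(5 - 4\right) = \left(-9\right) 1 = -9$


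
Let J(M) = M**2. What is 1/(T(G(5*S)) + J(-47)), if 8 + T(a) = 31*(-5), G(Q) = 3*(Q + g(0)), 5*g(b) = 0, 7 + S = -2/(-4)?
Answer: 1/2046 ≈ 0.00048876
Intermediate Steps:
S = -13/2 (S = -7 - 2/(-4) = -7 - 2*(-1/4) = -7 + 1/2 = -13/2 ≈ -6.5000)
g(b) = 0 (g(b) = (1/5)*0 = 0)
G(Q) = 3*Q (G(Q) = 3*(Q + 0) = 3*Q)
T(a) = -163 (T(a) = -8 + 31*(-5) = -8 - 155 = -163)
1/(T(G(5*S)) + J(-47)) = 1/(-163 + (-47)**2) = 1/(-163 + 2209) = 1/2046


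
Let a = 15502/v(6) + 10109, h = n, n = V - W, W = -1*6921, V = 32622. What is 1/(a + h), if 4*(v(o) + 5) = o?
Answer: 7/316560 ≈ 2.2113e-5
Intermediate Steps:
v(o) = -5 + o/4
W = -6921
n = 39543 (n = 32622 - 1*(-6921) = 32622 + 6921 = 39543)
h = 39543
a = 39759/7 (a = 15502/(-5 + (¼)*6) + 10109 = 15502/(-5 + 3/2) + 10109 = 15502/(-7/2) + 10109 = 15502*(-2/7) + 10109 = -31004/7 + 10109 = 39759/7 ≈ 5679.9)
1/(a + h) = 1/(39759/7 + 39543) = 1/(316560/7) = 7/316560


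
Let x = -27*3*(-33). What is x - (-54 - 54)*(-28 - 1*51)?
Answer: -5859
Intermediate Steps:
x = 2673 (x = -81*(-33) = 2673)
x - (-54 - 54)*(-28 - 1*51) = 2673 - (-54 - 54)*(-28 - 1*51) = 2673 - (-108)*(-28 - 51) = 2673 - (-108)*(-79) = 2673 - 1*8532 = 2673 - 8532 = -5859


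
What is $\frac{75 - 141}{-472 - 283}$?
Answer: $\frac{66}{755} \approx 0.087417$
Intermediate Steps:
$\frac{75 - 141}{-472 - 283} = - \frac{66}{-472 - 283} = - \frac{66}{-755} = \left(-66\right) \left(- \frac{1}{755}\right) = \frac{66}{755}$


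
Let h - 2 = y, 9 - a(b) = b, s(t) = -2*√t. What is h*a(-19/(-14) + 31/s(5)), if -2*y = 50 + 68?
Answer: -6099/14 - 1767*√5/10 ≈ -830.76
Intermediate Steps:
y = -59 (y = -(50 + 68)/2 = -½*118 = -59)
a(b) = 9 - b
h = -57 (h = 2 - 59 = -57)
h*a(-19/(-14) + 31/s(5)) = -57*(9 - (-19/(-14) + 31/((-2*√5)))) = -57*(9 - (-19*(-1/14) + 31*(-√5/10))) = -57*(9 - (19/14 - 31*√5/10)) = -57*(9 + (-19/14 + 31*√5/10)) = -57*(107/14 + 31*√5/10) = -6099/14 - 1767*√5/10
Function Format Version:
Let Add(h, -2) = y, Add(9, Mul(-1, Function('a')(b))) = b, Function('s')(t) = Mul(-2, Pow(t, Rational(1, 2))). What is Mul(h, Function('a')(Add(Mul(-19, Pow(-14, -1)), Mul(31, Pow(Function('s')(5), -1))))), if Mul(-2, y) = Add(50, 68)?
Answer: Add(Rational(-6099, 14), Mul(Rational(-1767, 10), Pow(5, Rational(1, 2)))) ≈ -830.76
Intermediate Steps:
y = -59 (y = Mul(Rational(-1, 2), Add(50, 68)) = Mul(Rational(-1, 2), 118) = -59)
Function('a')(b) = Add(9, Mul(-1, b))
h = -57 (h = Add(2, -59) = -57)
Mul(h, Function('a')(Add(Mul(-19, Pow(-14, -1)), Mul(31, Pow(Function('s')(5), -1))))) = Mul(-57, Add(9, Mul(-1, Add(Mul(-19, Pow(-14, -1)), Mul(31, Pow(Mul(-2, Pow(5, Rational(1, 2))), -1)))))) = Mul(-57, Add(9, Mul(-1, Add(Mul(-19, Rational(-1, 14)), Mul(31, Mul(Rational(-1, 10), Pow(5, Rational(1, 2)))))))) = Mul(-57, Add(9, Mul(-1, Add(Rational(19, 14), Mul(Rational(-31, 10), Pow(5, Rational(1, 2))))))) = Mul(-57, Add(9, Add(Rational(-19, 14), Mul(Rational(31, 10), Pow(5, Rational(1, 2)))))) = Mul(-57, Add(Rational(107, 14), Mul(Rational(31, 10), Pow(5, Rational(1, 2))))) = Add(Rational(-6099, 14), Mul(Rational(-1767, 10), Pow(5, Rational(1, 2))))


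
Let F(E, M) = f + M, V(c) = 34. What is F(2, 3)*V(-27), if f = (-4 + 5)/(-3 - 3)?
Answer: 289/3 ≈ 96.333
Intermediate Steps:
f = -⅙ (f = 1/(-6) = 1*(-⅙) = -⅙ ≈ -0.16667)
F(E, M) = -⅙ + M
F(2, 3)*V(-27) = (-⅙ + 3)*34 = (17/6)*34 = 289/3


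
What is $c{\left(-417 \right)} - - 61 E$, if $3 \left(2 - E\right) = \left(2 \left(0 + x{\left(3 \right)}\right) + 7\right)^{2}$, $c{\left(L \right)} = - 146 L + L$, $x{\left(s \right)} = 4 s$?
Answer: $\frac{123140}{3} \approx 41047.0$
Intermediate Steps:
$c{\left(L \right)} = - 145 L$
$E = - \frac{955}{3}$ ($E = 2 - \frac{\left(2 \left(0 + 4 \cdot 3\right) + 7\right)^{2}}{3} = 2 - \frac{\left(2 \left(0 + 12\right) + 7\right)^{2}}{3} = 2 - \frac{\left(2 \cdot 12 + 7\right)^{2}}{3} = 2 - \frac{\left(24 + 7\right)^{2}}{3} = 2 - \frac{31^{2}}{3} = 2 - \frac{961}{3} = - \frac{955}{3} \approx -318.33$)
$c{\left(-417 \right)} - - 61 E = \left(-145\right) \left(-417\right) - \left(-61\right) \left(- \frac{955}{3}\right) = 60465 - \frac{58255}{3} = \frac{123140}{3}$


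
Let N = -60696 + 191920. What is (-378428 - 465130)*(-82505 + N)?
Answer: -41097302202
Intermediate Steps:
N = 131224
(-378428 - 465130)*(-82505 + N) = (-378428 - 465130)*(-82505 + 131224) = -843558*48719 = -41097302202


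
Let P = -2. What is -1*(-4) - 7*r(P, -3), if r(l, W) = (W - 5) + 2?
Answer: 46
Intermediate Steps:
r(l, W) = -3 + W (r(l, W) = (-5 + W) + 2 = -3 + W)
-1*(-4) - 7*r(P, -3) = -1*(-4) - 7*(-3 - 3) = 4 - 7*(-6) = 4 + 42 = 46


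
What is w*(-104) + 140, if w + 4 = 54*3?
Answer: -16292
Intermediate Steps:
w = 158 (w = -4 + 54*3 = -4 + 162 = 158)
w*(-104) + 140 = 158*(-104) + 140 = -16432 + 140 = -16292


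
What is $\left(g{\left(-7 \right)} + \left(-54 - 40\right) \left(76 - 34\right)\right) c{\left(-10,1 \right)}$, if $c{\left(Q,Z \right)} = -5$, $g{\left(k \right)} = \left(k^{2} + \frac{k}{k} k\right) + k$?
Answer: $19565$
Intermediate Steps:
$g{\left(k \right)} = k^{2} + 2 k$ ($g{\left(k \right)} = \left(k^{2} + 1 k\right) + k = \left(k^{2} + k\right) + k = \left(k + k^{2}\right) + k = k^{2} + 2 k$)
$\left(g{\left(-7 \right)} + \left(-54 - 40\right) \left(76 - 34\right)\right) c{\left(-10,1 \right)} = \left(- 7 \left(2 - 7\right) + \left(-54 - 40\right) \left(76 - 34\right)\right) \left(-5\right) = \left(\left(-7\right) \left(-5\right) - 3948\right) \left(-5\right) = \left(35 - 3948\right) \left(-5\right) = \left(-3913\right) \left(-5\right) = 19565$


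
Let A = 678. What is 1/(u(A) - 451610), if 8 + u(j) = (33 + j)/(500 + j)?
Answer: -1178/532005293 ≈ -2.2143e-6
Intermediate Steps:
u(j) = -8 + (33 + j)/(500 + j)
1/(u(A) - 451610) = 1/((-3967 - 7*678)/(500 + 678) - 451610) = 1/((-3967 - 4746)/1178 - 451610) = 1/((1/1178)*(-8713) - 451610) = 1/(-8713/1178 - 451610) = 1/(-532005293/1178) = -1178/532005293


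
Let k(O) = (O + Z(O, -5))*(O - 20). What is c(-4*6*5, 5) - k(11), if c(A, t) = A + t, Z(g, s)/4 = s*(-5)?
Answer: 884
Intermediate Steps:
Z(g, s) = -20*s (Z(g, s) = 4*(s*(-5)) = 4*(-5*s) = -20*s)
k(O) = (-20 + O)*(100 + O) (k(O) = (O - 20*(-5))*(O - 20) = (O + 100)*(-20 + O) = (100 + O)*(-20 + O) = (-20 + O)*(100 + O))
c(-4*6*5, 5) - k(11) = (-4*6*5 + 5) - (-2000 + 11² + 80*11) = (-24*5 + 5) - (-2000 + 121 + 880) = (-120 + 5) - 1*(-999) = -115 + 999 = 884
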